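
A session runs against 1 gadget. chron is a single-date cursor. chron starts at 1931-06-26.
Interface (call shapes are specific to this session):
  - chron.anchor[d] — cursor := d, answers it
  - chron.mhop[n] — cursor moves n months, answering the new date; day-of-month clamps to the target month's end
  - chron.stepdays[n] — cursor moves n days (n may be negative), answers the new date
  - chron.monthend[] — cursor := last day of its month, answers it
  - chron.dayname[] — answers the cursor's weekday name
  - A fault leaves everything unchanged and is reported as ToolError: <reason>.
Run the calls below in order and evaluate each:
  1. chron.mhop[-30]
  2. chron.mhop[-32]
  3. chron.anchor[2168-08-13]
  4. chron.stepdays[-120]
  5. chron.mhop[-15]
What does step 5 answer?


-> mhop(n: -30)
<- 1928-12-26
-> mhop(n: -32)
<- 1926-04-26
-> anchor(d: 2168-08-13)
<- 2168-08-13
-> stepdays(n: -120)
<- 2168-04-15
-> mhop(n: -15)
<- 2167-01-15

Answer: 2167-01-15


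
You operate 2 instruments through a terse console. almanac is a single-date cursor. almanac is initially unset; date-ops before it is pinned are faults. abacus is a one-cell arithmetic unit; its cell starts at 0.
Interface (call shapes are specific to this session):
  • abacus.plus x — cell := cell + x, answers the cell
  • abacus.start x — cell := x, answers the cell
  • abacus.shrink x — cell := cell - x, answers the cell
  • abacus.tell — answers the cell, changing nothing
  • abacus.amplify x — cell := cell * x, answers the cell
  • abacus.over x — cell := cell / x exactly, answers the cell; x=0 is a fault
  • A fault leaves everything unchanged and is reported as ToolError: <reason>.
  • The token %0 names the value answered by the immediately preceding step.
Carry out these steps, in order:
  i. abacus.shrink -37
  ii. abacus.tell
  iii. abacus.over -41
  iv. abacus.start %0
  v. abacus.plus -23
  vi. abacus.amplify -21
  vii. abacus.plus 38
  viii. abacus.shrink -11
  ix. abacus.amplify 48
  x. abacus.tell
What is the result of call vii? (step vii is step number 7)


Answer: 22138/41

Derivation:
==> abacus.shrink(x: -37)
<== 37
==> abacus.tell()
<== 37
==> abacus.over(x: -41)
<== -37/41
==> abacus.start(x: %0)
<== -37/41
==> abacus.plus(x: -23)
<== -980/41
==> abacus.amplify(x: -21)
<== 20580/41
==> abacus.plus(x: 38)
<== 22138/41
==> abacus.shrink(x: -11)
<== 22589/41
==> abacus.amplify(x: 48)
<== 1084272/41
==> abacus.tell()
<== 1084272/41


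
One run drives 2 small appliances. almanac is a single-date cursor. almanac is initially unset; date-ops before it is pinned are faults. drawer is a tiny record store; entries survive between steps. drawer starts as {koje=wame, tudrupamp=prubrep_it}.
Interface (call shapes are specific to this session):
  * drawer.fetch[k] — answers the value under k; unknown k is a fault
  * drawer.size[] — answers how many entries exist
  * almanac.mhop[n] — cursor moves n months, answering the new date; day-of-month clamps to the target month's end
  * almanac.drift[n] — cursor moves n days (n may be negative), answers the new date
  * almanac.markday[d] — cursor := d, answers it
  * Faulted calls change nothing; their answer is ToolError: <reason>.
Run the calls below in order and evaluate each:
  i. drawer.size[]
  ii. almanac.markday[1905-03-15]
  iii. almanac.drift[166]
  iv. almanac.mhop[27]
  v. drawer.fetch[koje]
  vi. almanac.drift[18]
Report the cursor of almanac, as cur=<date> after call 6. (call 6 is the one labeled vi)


-- 1. drawer.size() == 2
-- 2. almanac.markday(d=1905-03-15) == 1905-03-15
-- 3. almanac.drift(n=166) == 1905-08-28
-- 4. almanac.mhop(n=27) == 1907-11-28
-- 5. drawer.fetch(k=koje) == wame
-- 6. almanac.drift(n=18) == 1907-12-16

Answer: cur=1907-12-16


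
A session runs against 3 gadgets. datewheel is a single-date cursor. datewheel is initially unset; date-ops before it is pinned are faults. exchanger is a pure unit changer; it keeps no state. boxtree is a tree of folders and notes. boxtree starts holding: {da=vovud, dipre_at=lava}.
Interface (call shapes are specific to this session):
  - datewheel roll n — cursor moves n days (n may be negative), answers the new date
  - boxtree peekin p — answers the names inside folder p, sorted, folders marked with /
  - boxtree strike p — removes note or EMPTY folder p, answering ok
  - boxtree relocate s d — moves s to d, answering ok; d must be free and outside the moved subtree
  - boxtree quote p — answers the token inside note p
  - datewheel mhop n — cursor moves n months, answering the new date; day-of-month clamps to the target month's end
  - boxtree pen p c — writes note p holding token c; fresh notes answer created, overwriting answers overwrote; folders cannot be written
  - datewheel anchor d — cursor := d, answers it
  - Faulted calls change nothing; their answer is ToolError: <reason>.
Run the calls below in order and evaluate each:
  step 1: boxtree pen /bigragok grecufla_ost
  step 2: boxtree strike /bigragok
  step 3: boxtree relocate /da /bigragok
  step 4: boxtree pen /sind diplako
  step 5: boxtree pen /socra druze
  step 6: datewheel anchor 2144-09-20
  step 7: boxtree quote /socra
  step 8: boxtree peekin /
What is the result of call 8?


Answer: [bigragok, dipre_at, sind, socra]

Derivation:
I try boxtree pen(p→/bigragok, c→grecufla_ost), and observe created.
I invoke boxtree strike(p→/bigragok), giving ok.
I invoke boxtree relocate(s→/da, d→/bigragok), and see ok.
I run boxtree pen(p→/sind, c→diplako), and observe created.
I try boxtree pen(p→/socra, c→druze), yielding created.
Then datewheel anchor(d→2144-09-20), → 2144-09-20.
Then boxtree quote(p→/socra), which returns druze.
I use boxtree peekin(p→/): [bigragok, dipre_at, sind, socra].


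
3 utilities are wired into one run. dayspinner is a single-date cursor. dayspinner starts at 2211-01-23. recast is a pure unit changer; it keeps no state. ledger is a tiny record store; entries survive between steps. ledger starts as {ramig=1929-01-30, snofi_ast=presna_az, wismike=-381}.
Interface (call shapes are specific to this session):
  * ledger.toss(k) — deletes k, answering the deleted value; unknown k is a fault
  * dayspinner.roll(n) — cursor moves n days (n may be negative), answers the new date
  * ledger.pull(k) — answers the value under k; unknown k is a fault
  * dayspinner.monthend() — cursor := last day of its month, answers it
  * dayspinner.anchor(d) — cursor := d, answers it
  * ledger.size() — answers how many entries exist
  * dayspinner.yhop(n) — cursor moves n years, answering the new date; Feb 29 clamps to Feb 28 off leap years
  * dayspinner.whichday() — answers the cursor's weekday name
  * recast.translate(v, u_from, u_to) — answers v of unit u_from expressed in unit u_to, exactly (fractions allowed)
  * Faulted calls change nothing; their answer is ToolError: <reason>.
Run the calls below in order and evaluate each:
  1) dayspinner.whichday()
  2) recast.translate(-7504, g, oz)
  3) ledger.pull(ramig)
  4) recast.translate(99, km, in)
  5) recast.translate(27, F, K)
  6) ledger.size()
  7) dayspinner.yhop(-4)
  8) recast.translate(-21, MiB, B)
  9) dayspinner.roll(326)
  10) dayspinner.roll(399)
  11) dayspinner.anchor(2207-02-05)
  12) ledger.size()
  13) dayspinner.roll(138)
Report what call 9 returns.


Answer: 2207-12-15

Derivation:
// 1. dayspinner.whichday() -> Wednesday
// 2. recast.translate(v: -7504, u_from: g, u_to: oz) -> -1715200000/6479891
// 3. ledger.pull(k: ramig) -> 1929-01-30
// 4. recast.translate(v: 99, u_from: km, u_to: in) -> 495000000/127
// 5. recast.translate(v: 27, u_from: F, u_to: K) -> 48667/180
// 6. ledger.size() -> 3
// 7. dayspinner.yhop(n: -4) -> 2207-01-23
// 8. recast.translate(v: -21, u_from: MiB, u_to: B) -> -22020096
// 9. dayspinner.roll(n: 326) -> 2207-12-15
// 10. dayspinner.roll(n: 399) -> 2209-01-17
// 11. dayspinner.anchor(d: 2207-02-05) -> 2207-02-05
// 12. ledger.size() -> 3
// 13. dayspinner.roll(n: 138) -> 2207-06-23


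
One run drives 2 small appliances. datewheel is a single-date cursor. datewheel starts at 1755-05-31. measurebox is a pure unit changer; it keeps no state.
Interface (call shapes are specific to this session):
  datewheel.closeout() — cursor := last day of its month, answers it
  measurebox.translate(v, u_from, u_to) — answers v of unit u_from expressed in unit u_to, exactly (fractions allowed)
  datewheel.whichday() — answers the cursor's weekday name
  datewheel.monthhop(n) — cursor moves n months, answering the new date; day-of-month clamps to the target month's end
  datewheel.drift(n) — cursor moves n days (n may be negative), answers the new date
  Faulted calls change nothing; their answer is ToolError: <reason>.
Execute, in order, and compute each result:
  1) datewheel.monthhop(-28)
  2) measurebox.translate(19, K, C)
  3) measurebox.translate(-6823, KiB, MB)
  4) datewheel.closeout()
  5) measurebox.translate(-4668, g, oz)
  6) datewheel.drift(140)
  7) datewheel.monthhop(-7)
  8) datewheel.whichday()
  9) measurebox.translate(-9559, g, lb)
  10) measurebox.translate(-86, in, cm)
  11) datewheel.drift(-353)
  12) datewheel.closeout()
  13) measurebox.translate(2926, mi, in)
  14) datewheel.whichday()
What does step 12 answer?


Answer: 1751-12-31

Derivation:
Step: monthhop[n=-28]
Result: 1753-01-31
Step: translate[v=19; u_from=K; u_to=C]
Result: -5083/20
Step: translate[v=-6823; u_from=KiB; u_to=MB]
Result: -109168/15625
Step: closeout[]
Result: 1753-01-31
Step: translate[v=-4668; u_from=g; u_to=oz]
Result: -7468800000/45359237
Step: drift[n=140]
Result: 1753-06-20
Step: monthhop[n=-7]
Result: 1752-11-20
Step: whichday[]
Result: Monday
Step: translate[v=-9559; u_from=g; u_to=lb]
Result: -86900000/4123567
Step: translate[v=-86; u_from=in; u_to=cm]
Result: -5461/25
Step: drift[n=-353]
Result: 1751-12-03
Step: closeout[]
Result: 1751-12-31
Step: translate[v=2926; u_from=mi; u_to=in]
Result: 185391360
Step: whichday[]
Result: Friday


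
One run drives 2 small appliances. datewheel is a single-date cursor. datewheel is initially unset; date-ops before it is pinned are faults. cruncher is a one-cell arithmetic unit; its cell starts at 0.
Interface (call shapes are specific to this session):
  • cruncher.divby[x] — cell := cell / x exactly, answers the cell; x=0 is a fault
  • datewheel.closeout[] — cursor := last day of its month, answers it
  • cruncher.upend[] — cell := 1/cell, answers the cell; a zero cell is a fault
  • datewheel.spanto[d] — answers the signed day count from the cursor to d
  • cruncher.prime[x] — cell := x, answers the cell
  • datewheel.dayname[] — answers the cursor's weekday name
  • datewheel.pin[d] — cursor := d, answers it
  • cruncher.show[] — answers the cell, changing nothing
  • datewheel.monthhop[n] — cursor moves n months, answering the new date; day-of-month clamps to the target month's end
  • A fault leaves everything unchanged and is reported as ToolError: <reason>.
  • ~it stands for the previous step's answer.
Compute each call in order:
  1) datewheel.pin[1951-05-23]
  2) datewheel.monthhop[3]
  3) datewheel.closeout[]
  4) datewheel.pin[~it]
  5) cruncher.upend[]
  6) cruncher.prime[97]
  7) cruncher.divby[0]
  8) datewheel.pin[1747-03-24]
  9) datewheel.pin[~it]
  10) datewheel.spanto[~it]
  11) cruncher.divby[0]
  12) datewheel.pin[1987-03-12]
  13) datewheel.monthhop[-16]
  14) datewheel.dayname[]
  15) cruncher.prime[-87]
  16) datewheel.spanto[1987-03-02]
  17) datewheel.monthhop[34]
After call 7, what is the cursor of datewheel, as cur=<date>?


Answer: cur=1951-08-31

Derivation:
-> datewheel.pin(d='1951-05-23')
<- 1951-05-23
-> datewheel.monthhop(n='3')
<- 1951-08-23
-> datewheel.closeout()
<- 1951-08-31
-> datewheel.pin(d='~it')
<- 1951-08-31
-> cruncher.upend()
<- ToolError: reciprocal of zero
-> cruncher.prime(x='97')
<- 97
-> cruncher.divby(x='0')
<- ToolError: division by zero
-> datewheel.pin(d='1747-03-24')
<- 1747-03-24
-> datewheel.pin(d='~it')
<- 1747-03-24
-> datewheel.spanto(d='~it')
<- 0
-> cruncher.divby(x='0')
<- ToolError: division by zero
-> datewheel.pin(d='1987-03-12')
<- 1987-03-12
-> datewheel.monthhop(n='-16')
<- 1985-11-12
-> datewheel.dayname()
<- Tuesday
-> cruncher.prime(x='-87')
<- -87
-> datewheel.spanto(d='1987-03-02')
<- 475
-> datewheel.monthhop(n='34')
<- 1988-09-12


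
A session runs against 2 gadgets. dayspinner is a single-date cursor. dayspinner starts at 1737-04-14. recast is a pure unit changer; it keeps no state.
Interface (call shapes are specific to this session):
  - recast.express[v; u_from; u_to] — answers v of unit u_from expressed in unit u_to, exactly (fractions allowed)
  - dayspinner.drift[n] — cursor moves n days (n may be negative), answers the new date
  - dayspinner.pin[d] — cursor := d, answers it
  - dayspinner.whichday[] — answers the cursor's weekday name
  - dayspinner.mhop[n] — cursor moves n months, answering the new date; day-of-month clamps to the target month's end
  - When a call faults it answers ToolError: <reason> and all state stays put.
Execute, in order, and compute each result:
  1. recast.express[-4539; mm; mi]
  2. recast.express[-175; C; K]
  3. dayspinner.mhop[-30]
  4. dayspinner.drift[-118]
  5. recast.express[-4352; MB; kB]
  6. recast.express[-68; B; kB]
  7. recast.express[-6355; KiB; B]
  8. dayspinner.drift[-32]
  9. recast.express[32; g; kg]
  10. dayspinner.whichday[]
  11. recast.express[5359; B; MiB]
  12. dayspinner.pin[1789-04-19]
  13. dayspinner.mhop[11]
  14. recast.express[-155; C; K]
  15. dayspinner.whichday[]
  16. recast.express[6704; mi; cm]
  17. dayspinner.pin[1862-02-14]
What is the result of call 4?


% recast.express v='-4539' u_from='mm' u_to='mi'
:: -1513/536448
% recast.express v='-175' u_from='C' u_to='K'
:: 1963/20
% dayspinner.mhop n='-30'
:: 1734-10-14
% dayspinner.drift n='-118'
:: 1734-06-18
% recast.express v='-4352' u_from='MB' u_to='kB'
:: -4352000
% recast.express v='-68' u_from='B' u_to='kB'
:: -17/250
% recast.express v='-6355' u_from='KiB' u_to='B'
:: -6507520
% dayspinner.drift n='-32'
:: 1734-05-17
% recast.express v='32' u_from='g' u_to='kg'
:: 4/125
% dayspinner.whichday
:: Monday
% recast.express v='5359' u_from='B' u_to='MiB'
:: 5359/1048576
% dayspinner.pin d='1789-04-19'
:: 1789-04-19
% dayspinner.mhop n='11'
:: 1790-03-19
% recast.express v='-155' u_from='C' u_to='K'
:: 2363/20
% dayspinner.whichday
:: Friday
% recast.express v='6704' u_from='mi' u_to='cm'
:: 5394521088/5
% dayspinner.pin d='1862-02-14'
:: 1862-02-14

Answer: 1734-06-18


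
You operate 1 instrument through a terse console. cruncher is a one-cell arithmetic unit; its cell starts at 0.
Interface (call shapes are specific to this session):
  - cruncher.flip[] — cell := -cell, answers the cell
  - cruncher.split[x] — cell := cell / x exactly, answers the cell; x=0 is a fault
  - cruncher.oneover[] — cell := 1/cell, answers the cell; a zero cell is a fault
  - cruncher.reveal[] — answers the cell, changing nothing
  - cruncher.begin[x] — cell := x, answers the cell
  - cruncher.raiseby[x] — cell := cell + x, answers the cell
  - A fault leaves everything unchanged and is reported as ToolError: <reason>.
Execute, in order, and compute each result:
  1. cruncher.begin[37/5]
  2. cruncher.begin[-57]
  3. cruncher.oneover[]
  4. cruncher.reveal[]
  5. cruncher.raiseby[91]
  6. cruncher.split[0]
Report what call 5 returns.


Answer: 5186/57

Derivation:
Now I run cruncher.begin(x: 37/5), and see 37/5.
Next I call cruncher.begin(x: -57), → -57.
I call cruncher.oneover, yielding -1/57.
Then cruncher.reveal(), and observe -1/57.
I try cruncher.raiseby(x: 91), — result: 5186/57.
Invoking cruncher.split(x: 0), which returns ToolError: division by zero.


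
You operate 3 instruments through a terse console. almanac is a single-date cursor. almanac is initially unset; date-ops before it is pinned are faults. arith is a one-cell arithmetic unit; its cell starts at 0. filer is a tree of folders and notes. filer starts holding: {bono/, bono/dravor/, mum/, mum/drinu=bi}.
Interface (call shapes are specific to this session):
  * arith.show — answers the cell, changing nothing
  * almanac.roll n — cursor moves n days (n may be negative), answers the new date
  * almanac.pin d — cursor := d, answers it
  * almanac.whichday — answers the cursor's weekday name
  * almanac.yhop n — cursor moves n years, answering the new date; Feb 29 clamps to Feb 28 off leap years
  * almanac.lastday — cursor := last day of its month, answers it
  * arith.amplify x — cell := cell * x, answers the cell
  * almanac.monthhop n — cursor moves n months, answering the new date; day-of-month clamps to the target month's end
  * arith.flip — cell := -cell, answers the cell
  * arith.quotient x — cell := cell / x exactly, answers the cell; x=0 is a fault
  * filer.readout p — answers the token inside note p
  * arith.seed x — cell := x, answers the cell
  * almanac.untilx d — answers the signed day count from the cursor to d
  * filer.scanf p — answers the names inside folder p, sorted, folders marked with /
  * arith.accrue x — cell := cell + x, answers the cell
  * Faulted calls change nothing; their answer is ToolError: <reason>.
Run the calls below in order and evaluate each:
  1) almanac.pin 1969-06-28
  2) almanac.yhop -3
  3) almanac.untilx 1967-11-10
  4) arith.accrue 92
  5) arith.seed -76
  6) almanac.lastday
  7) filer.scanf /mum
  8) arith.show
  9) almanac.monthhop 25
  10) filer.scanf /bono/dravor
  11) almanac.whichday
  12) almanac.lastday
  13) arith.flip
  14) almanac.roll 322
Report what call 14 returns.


Answer: 1969-06-18

Derivation:
I call pin on d=1969-06-28, which returns 1969-06-28.
I try yhop on n=-3, — result: 1966-06-28.
Next I call untilx on d=1967-11-10, which returns 500.
Calling accrue on x=92, and observe 92.
Using seed on x=-76, giving -76.
Invoking lastday: 1966-06-30.
I use scanf on p=/mum, and get [drinu].
Next I call show(), giving -76.
I try monthhop on n=25, which returns 1968-07-30.
Calling scanf on p=/bono/dravor, which returns [].
Invoking whichday, → Tuesday.
I invoke lastday(), and observe 1968-07-31.
Now I run flip(), and get 76.
I run roll on n=322, yielding 1969-06-18.


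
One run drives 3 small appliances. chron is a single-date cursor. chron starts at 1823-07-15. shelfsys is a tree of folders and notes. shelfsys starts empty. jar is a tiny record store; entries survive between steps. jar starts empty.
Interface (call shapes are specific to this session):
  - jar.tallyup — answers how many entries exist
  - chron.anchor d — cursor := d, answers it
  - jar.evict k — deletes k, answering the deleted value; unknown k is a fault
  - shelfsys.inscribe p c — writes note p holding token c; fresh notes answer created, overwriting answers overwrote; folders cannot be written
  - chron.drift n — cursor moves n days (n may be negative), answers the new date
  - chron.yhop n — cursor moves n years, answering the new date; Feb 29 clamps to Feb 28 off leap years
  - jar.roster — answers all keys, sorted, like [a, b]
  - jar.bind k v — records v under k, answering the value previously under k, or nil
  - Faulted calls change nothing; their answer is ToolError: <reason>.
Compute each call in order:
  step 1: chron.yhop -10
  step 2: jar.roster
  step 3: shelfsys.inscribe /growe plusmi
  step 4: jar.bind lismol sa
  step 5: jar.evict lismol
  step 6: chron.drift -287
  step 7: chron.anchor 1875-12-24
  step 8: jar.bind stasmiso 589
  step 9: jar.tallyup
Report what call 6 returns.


Answer: 1812-10-01

Derivation:
·→ yhop(-10)
·← 1813-07-15
·→ roster()
·← []
·→ inscribe(/growe, plusmi)
·← created
·→ bind(lismol, sa)
·← nil
·→ evict(lismol)
·← sa
·→ drift(-287)
·← 1812-10-01
·→ anchor(1875-12-24)
·← 1875-12-24
·→ bind(stasmiso, 589)
·← nil
·→ tallyup()
·← 1


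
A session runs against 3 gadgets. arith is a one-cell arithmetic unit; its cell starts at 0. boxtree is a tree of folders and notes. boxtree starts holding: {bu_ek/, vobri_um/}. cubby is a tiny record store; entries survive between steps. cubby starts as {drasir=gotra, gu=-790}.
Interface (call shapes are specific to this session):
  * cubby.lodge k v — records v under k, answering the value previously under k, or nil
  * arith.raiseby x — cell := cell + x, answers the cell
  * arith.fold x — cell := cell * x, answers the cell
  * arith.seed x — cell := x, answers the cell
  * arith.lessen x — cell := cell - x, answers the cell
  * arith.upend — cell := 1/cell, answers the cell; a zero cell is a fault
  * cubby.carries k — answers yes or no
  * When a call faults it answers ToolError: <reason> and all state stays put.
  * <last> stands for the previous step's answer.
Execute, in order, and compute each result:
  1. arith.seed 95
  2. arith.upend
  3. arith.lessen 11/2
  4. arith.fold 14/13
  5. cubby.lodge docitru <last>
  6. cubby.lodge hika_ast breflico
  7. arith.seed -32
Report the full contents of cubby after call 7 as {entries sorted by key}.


Answer: {docitru=-7301/1235, drasir=gotra, gu=-790, hika_ast=breflico}

Derivation:
==> arith.seed(95)
<== 95
==> arith.upend()
<== 1/95
==> arith.lessen(11/2)
<== -1043/190
==> arith.fold(14/13)
<== -7301/1235
==> cubby.lodge(docitru, <last>)
<== nil
==> cubby.lodge(hika_ast, breflico)
<== nil
==> arith.seed(-32)
<== -32


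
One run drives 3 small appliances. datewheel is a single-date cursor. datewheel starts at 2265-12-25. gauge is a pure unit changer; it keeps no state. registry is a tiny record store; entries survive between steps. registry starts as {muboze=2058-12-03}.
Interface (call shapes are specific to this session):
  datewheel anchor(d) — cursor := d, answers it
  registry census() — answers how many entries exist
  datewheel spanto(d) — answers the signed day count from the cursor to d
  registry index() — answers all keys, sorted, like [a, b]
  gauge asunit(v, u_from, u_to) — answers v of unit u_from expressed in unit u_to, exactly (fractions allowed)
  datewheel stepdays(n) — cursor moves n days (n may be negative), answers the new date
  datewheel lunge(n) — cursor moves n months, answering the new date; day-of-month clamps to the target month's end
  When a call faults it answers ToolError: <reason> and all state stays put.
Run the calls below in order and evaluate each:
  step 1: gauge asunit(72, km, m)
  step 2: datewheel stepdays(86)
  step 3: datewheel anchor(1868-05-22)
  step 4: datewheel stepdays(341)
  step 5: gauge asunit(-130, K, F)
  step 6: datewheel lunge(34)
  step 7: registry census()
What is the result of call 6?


! 1. gauge asunit(v=72, u_from=km, u_to=m) ~> 72000
! 2. datewheel stepdays(n=86) ~> 2266-03-21
! 3. datewheel anchor(d=1868-05-22) ~> 1868-05-22
! 4. datewheel stepdays(n=341) ~> 1869-04-28
! 5. gauge asunit(v=-130, u_from=K, u_to=F) ~> -69367/100
! 6. datewheel lunge(n=34) ~> 1872-02-28
! 7. registry census() ~> 1

Answer: 1872-02-28


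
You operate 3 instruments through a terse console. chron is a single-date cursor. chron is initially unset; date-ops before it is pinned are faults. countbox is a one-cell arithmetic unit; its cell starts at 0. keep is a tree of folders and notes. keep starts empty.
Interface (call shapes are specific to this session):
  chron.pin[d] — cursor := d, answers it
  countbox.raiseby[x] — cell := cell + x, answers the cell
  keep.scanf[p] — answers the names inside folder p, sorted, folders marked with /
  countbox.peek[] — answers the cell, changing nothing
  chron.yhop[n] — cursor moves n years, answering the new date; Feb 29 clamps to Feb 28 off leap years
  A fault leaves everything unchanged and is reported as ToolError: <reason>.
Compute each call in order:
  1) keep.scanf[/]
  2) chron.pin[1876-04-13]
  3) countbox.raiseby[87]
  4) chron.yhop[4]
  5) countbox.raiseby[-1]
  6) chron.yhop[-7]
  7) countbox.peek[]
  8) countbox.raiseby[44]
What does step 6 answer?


>> scanf(p=/)
<< []
>> pin(d=1876-04-13)
<< 1876-04-13
>> raiseby(x=87)
<< 87
>> yhop(n=4)
<< 1880-04-13
>> raiseby(x=-1)
<< 86
>> yhop(n=-7)
<< 1873-04-13
>> peek()
<< 86
>> raiseby(x=44)
<< 130

Answer: 1873-04-13


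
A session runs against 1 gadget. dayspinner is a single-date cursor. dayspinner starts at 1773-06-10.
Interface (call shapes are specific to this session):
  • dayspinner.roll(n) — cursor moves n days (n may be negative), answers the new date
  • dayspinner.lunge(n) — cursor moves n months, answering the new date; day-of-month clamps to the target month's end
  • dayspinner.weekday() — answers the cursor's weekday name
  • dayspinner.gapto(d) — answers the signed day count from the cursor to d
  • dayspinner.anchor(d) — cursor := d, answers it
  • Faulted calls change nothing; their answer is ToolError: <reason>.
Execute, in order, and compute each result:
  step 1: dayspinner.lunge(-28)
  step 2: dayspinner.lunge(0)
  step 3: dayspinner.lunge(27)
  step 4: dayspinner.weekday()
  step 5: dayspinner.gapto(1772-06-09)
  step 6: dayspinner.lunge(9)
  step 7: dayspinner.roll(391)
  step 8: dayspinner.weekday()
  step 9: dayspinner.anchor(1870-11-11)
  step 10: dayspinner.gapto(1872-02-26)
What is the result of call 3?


Answer: 1773-05-10

Derivation:
% dayspinner.lunge n='-28'
  1771-02-10
% dayspinner.lunge n='0'
  1771-02-10
% dayspinner.lunge n='27'
  1773-05-10
% dayspinner.weekday
  Monday
% dayspinner.gapto d='1772-06-09'
  -335
% dayspinner.lunge n='9'
  1774-02-10
% dayspinner.roll n='391'
  1775-03-08
% dayspinner.weekday
  Wednesday
% dayspinner.anchor d='1870-11-11'
  1870-11-11
% dayspinner.gapto d='1872-02-26'
  472


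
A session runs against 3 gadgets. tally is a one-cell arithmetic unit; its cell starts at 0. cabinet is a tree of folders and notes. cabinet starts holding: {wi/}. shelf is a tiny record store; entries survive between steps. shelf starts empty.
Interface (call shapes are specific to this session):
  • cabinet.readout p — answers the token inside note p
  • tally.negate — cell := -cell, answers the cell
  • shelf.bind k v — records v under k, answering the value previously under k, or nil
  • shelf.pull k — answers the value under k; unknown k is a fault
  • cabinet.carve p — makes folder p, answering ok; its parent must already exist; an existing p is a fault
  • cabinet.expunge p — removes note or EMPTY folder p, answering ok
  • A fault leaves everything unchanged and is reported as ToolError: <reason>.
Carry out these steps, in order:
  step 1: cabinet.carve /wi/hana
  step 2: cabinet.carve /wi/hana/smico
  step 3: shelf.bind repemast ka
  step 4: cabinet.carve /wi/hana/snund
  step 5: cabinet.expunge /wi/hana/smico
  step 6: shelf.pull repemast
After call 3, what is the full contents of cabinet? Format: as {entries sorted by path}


Answer: {wi/, wi/hana/, wi/hana/smico/}

Derivation:
→ carve(p='/wi/hana')
← ok
→ carve(p='/wi/hana/smico')
← ok
→ bind(k='repemast', v='ka')
← nil
→ carve(p='/wi/hana/snund')
← ok
→ expunge(p='/wi/hana/smico')
← ok
→ pull(k='repemast')
← ka


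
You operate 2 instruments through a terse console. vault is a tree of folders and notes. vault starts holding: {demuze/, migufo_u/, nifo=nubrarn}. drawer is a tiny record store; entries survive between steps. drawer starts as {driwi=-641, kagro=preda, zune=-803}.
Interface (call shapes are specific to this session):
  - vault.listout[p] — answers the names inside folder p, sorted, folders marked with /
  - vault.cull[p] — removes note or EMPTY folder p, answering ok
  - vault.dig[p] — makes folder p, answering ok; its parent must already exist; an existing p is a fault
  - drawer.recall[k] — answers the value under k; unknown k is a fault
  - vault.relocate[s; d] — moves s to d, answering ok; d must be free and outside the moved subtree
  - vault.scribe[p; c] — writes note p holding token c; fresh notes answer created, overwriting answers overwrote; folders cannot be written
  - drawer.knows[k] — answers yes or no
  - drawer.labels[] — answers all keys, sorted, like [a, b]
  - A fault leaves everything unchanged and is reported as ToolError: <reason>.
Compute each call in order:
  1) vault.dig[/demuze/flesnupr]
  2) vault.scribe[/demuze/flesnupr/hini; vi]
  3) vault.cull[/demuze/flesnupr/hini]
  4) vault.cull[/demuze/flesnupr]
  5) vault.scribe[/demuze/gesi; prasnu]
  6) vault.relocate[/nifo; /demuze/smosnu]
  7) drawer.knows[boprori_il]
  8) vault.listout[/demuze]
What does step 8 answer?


Answer: [gesi, smosnu]

Derivation:
Act: vault.dig[p→/demuze/flesnupr]
Obs: ok
Act: vault.scribe[p→/demuze/flesnupr/hini; c→vi]
Obs: created
Act: vault.cull[p→/demuze/flesnupr/hini]
Obs: ok
Act: vault.cull[p→/demuze/flesnupr]
Obs: ok
Act: vault.scribe[p→/demuze/gesi; c→prasnu]
Obs: created
Act: vault.relocate[s→/nifo; d→/demuze/smosnu]
Obs: ok
Act: drawer.knows[k→boprori_il]
Obs: no
Act: vault.listout[p→/demuze]
Obs: [gesi, smosnu]


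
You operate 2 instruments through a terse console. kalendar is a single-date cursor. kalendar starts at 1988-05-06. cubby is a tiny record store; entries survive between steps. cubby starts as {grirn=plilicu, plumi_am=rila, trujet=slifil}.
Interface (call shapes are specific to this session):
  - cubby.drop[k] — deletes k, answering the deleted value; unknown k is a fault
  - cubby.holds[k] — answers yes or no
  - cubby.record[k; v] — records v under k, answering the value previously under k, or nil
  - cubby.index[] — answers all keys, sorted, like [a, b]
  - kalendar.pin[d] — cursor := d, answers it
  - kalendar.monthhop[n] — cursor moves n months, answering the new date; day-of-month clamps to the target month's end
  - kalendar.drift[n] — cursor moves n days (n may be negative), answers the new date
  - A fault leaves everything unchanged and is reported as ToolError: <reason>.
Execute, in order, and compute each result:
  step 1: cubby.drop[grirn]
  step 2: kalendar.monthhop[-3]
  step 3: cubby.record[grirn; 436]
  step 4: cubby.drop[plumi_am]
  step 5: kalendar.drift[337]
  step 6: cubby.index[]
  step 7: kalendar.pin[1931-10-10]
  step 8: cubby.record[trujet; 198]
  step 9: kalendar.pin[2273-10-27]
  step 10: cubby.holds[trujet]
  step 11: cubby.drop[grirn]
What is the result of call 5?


Answer: 1989-01-08

Derivation:
Then drop with k→grirn, giving plilicu.
Calling monthhop with n→-3, and get 1988-02-06.
Next I call record with k→grirn, v→436, giving nil.
Calling drop with k→plumi_am, and see rila.
Then drift with n→337: 1989-01-08.
I run index(), and get [grirn, trujet].
Using pin with d→1931-10-10, giving 1931-10-10.
Calling record with k→trujet, v→198, and see slifil.
Using pin with d→2273-10-27, and observe 2273-10-27.
Invoking holds with k→trujet, — result: yes.
Using drop with k→grirn, and see 436.


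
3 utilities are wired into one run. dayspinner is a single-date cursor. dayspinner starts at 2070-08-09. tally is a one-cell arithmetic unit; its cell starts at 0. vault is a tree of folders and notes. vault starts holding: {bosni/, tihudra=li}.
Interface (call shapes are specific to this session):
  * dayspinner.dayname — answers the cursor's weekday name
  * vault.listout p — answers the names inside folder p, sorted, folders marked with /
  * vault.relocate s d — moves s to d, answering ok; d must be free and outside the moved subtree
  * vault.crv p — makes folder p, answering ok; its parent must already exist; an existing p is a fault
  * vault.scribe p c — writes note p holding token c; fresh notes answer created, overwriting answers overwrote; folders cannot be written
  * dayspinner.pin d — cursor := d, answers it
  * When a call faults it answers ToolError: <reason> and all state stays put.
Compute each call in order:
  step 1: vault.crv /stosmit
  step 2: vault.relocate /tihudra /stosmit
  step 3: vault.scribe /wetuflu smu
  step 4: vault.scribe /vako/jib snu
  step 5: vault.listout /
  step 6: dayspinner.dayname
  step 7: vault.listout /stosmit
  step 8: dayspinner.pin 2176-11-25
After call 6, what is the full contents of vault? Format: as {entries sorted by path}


I call crv with /stosmit, and get ok.
Using relocate with /tihudra, /stosmit, giving ToolError: exists.
Then scribe with /wetuflu, smu, → created.
I call scribe with /vako/jib, snu, → ToolError: no parent.
I run listout with /, and see [bosni/, stosmit/, tihudra, wetuflu].
I try dayname, yielding Saturday.
Using listout with /stosmit, which returns [].
Now I run pin with 2176-11-25, — result: 2176-11-25.

Answer: {bosni/, stosmit/, tihudra=li, wetuflu=smu}


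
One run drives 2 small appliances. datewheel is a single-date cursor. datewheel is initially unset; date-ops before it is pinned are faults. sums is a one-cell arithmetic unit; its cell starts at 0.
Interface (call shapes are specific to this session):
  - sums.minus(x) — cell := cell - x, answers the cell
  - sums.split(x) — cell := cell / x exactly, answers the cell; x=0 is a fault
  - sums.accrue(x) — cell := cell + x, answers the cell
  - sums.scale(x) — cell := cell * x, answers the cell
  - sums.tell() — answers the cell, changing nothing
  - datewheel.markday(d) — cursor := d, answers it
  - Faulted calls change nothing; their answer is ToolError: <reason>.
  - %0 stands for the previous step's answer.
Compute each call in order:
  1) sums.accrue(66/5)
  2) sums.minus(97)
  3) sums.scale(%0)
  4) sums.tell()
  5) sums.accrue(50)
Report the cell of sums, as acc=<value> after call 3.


Answer: acc=175561/25

Derivation:
Do: accrue[x→66/5]
See: 66/5
Do: minus[x→97]
See: -419/5
Do: scale[x→%0]
See: 175561/25
Do: tell[]
See: 175561/25
Do: accrue[x→50]
See: 176811/25


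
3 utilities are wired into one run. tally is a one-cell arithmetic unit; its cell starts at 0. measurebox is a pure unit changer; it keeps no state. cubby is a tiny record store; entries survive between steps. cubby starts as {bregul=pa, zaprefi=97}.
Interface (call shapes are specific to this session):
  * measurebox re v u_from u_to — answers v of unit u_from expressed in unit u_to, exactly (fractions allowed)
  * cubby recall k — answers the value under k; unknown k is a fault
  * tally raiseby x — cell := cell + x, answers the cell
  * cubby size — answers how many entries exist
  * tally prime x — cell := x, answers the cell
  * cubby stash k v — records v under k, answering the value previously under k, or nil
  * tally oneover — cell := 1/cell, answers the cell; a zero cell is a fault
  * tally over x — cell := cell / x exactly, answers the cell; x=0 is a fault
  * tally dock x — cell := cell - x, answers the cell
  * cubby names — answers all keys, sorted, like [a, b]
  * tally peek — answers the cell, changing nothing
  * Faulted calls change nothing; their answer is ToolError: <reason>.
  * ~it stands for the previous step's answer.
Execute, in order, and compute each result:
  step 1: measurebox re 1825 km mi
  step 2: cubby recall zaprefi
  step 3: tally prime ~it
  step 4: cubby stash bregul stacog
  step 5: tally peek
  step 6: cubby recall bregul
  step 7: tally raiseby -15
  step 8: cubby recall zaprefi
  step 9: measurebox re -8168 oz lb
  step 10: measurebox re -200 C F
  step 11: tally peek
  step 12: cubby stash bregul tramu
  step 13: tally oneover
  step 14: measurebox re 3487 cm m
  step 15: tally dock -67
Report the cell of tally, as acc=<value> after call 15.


Answer: acc=5495/82

Derivation:
Act: measurebox re[v=1825; u_from=km; u_to=mi]
Obs: 28515625/25146
Act: cubby recall[k=zaprefi]
Obs: 97
Act: tally prime[x=~it]
Obs: 97
Act: cubby stash[k=bregul; v=stacog]
Obs: pa
Act: tally peek[]
Obs: 97
Act: cubby recall[k=bregul]
Obs: stacog
Act: tally raiseby[x=-15]
Obs: 82
Act: cubby recall[k=zaprefi]
Obs: 97
Act: measurebox re[v=-8168; u_from=oz; u_to=lb]
Obs: -1021/2
Act: measurebox re[v=-200; u_from=C; u_to=F]
Obs: -328
Act: tally peek[]
Obs: 82
Act: cubby stash[k=bregul; v=tramu]
Obs: stacog
Act: tally oneover[]
Obs: 1/82
Act: measurebox re[v=3487; u_from=cm; u_to=m]
Obs: 3487/100
Act: tally dock[x=-67]
Obs: 5495/82


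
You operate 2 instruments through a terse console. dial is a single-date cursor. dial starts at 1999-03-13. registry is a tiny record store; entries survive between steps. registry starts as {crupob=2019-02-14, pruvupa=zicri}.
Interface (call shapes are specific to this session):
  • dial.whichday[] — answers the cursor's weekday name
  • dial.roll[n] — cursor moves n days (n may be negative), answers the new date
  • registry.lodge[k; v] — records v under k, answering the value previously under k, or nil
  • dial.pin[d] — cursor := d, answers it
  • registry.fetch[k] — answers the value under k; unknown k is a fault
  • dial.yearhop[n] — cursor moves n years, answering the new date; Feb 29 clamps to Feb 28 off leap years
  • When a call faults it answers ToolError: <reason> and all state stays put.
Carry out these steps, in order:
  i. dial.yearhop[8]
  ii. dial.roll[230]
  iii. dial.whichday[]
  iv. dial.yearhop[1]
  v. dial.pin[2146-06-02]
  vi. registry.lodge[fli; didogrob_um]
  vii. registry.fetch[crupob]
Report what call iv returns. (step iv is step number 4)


Act: yearhop[n: 8]
Obs: 2007-03-13
Act: roll[n: 230]
Obs: 2007-10-29
Act: whichday[]
Obs: Monday
Act: yearhop[n: 1]
Obs: 2008-10-29
Act: pin[d: 2146-06-02]
Obs: 2146-06-02
Act: lodge[k: fli; v: didogrob_um]
Obs: nil
Act: fetch[k: crupob]
Obs: 2019-02-14

Answer: 2008-10-29


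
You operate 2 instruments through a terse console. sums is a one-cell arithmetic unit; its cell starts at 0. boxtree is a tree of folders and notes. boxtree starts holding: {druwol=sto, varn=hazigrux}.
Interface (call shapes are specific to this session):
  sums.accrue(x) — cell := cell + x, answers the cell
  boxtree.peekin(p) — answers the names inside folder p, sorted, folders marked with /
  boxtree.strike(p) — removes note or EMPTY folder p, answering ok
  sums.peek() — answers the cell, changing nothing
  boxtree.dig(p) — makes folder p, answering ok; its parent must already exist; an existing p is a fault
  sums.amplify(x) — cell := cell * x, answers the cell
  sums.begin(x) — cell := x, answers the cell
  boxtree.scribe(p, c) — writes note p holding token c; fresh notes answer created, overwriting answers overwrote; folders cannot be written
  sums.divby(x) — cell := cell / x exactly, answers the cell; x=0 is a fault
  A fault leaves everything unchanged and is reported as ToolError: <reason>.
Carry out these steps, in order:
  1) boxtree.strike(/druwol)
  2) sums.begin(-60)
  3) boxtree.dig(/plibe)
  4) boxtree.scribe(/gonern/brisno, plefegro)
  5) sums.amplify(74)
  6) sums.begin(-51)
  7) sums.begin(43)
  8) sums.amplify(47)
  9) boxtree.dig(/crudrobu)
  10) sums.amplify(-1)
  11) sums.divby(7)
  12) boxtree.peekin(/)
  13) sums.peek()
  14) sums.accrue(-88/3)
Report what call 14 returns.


Answer: -6679/21

Derivation:
# boxtree.strike(p=/druwol) == ok
# sums.begin(x=-60) == -60
# boxtree.dig(p=/plibe) == ok
# boxtree.scribe(p=/gonern/brisno, c=plefegro) == ToolError: no parent
# sums.amplify(x=74) == -4440
# sums.begin(x=-51) == -51
# sums.begin(x=43) == 43
# sums.amplify(x=47) == 2021
# boxtree.dig(p=/crudrobu) == ok
# sums.amplify(x=-1) == -2021
# sums.divby(x=7) == -2021/7
# boxtree.peekin(p=/) == [crudrobu/, plibe/, varn]
# sums.peek() == -2021/7
# sums.accrue(x=-88/3) == -6679/21


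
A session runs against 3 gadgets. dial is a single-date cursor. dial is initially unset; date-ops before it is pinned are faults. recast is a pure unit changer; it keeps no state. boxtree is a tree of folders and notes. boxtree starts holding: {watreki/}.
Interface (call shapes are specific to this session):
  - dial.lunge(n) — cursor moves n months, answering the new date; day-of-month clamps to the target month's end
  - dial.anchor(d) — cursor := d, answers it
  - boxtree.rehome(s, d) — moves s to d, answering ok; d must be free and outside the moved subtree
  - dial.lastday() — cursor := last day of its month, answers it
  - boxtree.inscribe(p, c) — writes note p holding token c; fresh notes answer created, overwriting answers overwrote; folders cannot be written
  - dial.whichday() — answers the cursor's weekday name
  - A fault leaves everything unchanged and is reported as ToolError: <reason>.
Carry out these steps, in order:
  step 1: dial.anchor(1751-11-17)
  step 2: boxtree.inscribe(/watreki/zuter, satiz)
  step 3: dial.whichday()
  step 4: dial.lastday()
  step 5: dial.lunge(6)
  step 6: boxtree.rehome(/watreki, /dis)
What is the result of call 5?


Answer: 1752-05-30

Derivation:
[in] dial.anchor d=1751-11-17
[out] 1751-11-17
[in] boxtree.inscribe p=/watreki/zuter c=satiz
[out] created
[in] dial.whichday
[out] Wednesday
[in] dial.lastday
[out] 1751-11-30
[in] dial.lunge n=6
[out] 1752-05-30
[in] boxtree.rehome s=/watreki d=/dis
[out] ok
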